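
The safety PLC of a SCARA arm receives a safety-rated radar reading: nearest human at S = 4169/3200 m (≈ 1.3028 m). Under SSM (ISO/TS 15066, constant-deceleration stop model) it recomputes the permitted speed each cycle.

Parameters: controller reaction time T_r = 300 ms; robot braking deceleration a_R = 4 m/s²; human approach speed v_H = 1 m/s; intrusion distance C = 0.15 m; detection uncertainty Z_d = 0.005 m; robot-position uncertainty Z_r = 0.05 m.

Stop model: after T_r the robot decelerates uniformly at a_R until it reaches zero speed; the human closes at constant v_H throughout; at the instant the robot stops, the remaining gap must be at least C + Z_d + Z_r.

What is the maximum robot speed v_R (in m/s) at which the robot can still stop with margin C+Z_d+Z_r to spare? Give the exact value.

collect terms ⇒ (1/8)·v_R² + (11/20)·v_R + (-2553/3200) = 0
  disc = (11/20)² − 4·(1/8)·(-2553/3200) = 4489/6400 ; √disc = 67/80
  v_R = (−(11/20) + 67/80) / (2·(1/8)) = 23/20 m/s
check:
braking lasts T_s = (23/20)/4 = 0.2875 s
reaction-phase robot travel = 1.1500·0.3000 = 0.3450 m
robot covers 1.1500·0.2875 − ½·4.0000·0.2875² = 0.1653 m while stopping
human closes 1.0000·0.5875 = 0.5875 m
margins: 0.1500+0.0050+0.0500 = 0.2050 m
sum ≈ 0.3450+0.1653+0.5875+0.2050 ≈ 1.3028 m = S ✓

v_R_max = 23/20 m/s = 1.1500 m/s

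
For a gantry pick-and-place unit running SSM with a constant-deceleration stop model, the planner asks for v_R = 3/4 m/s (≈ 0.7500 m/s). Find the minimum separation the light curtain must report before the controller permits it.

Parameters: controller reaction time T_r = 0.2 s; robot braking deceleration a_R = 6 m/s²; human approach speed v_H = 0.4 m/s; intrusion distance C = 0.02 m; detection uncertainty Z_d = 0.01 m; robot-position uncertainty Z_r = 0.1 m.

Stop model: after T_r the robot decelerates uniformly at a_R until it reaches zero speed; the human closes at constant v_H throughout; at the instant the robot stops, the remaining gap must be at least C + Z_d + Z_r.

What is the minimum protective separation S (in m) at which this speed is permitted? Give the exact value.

stop time T_s = (3/4)/6 = 0.1250 s
robot covers v_R·T_r = 0.7500·0.2000 = 0.1500 m before braking
robot under decel: 0.7500²/(2·6.0000) = 0.0469 m
human closes 0.4000·0.3250 = 0.1300 m
residual clearance needed = 0.0200+0.0100+0.1000 = 0.1300 m
S_min ≈ 0.1500+0.0469+0.1300+0.1300  ⇒  S_min = 731/1600 m

S_min = 731/1600 m = 0.4569 m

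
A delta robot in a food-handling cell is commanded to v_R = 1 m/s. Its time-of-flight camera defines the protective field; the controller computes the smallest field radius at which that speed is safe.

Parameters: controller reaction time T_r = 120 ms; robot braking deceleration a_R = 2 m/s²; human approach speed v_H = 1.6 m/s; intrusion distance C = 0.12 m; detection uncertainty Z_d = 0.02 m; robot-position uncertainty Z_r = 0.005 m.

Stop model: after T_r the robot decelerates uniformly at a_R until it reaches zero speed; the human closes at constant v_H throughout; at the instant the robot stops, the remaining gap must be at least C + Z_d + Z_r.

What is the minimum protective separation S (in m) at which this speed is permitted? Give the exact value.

S_min = 1507/1000 m = 1.5070 m

stop time T_s = 1/2 = 0.5000 s
reaction-phase robot travel = 1.0000·0.1200 = 0.1200 m
braking distance = 1.0000²/(2·2.0000) = 0.2500 m
human closes 1.6000·0.6200 = 0.9920 m
C+Z_d+Z_r = 0.1200+0.0200+0.0050 = 0.1450 m
S_min ≈ 0.1200+0.2500+0.9920+0.1450  ⇒  S_min = 1507/1000 m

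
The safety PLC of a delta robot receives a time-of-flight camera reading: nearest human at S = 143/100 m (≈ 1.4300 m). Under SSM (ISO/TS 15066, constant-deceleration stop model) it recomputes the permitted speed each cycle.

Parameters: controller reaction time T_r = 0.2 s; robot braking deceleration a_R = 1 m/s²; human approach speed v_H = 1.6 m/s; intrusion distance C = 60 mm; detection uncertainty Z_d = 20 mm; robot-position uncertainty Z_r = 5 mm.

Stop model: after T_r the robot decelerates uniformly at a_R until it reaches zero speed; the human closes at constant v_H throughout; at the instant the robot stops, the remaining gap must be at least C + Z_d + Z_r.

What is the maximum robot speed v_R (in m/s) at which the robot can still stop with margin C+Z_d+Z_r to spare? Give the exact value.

quadratic (1/2)·v² + (9/5)·v + (-41/40) = 0
  disc = (9/5)² − 4·(1/2)·(-41/40) = 529/100 ; √disc = 23/10
  v_R = (−(9/5) + 23/10) / (2·(1/2)) = 1/2 m/s
check:
braking lasts T_s = (1/2)/1 = 0.5000 s
reaction-phase robot travel = 0.5000·0.2000 = 0.1000 m
robot covers 0.5000·0.5000 − ½·1.0000·0.5000² = 0.1250 m while stopping
human over T_r+T_s: 1.6000·(0.2000+0.5000) = 1.1200 m
margins: 0.0600+0.0200+0.0050 = 0.0850 m
sum ≈ 0.1000+0.1250+1.1200+0.0850 ≈ 1.4300 m = S ✓

v_R_max = 1/2 m/s = 0.5000 m/s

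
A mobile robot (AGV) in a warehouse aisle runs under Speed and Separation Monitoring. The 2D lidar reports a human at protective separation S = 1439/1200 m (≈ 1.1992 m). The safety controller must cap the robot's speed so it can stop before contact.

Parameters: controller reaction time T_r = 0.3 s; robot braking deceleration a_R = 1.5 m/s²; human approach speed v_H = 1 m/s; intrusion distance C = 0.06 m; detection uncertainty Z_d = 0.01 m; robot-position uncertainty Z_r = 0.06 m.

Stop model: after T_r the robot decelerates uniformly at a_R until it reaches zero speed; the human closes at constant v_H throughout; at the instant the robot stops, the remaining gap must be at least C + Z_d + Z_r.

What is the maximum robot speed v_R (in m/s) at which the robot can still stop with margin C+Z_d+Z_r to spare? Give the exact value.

collect terms ⇒ (1/3)·v_R² + (29/30)·v_R + (-923/1200) = 0
  disc = (29/30)² − 4·(1/3)·(-923/1200) = 49/25 ; √disc = 7/5
  v_R = (−(29/30) + 7/5) / (2·(1/3)) = 13/20 m/s
check:
braking lasts T_s = (13/20)/(3/2) = 0.4333 s
robot covers v_R·T_r = 0.6500·0.3000 = 0.1950 m before braking
braking distance = 0.6500²/(2·1.5000) = 0.1408 m
human closes 1.0000·0.7333 = 0.7333 m
residual clearance needed = 0.0600+0.0100+0.0600 = 0.1300 m
sum ≈ 0.1950+0.1408+0.7333+0.1300 ≈ 1.1992 m = S ✓

v_R_max = 13/20 m/s = 0.6500 m/s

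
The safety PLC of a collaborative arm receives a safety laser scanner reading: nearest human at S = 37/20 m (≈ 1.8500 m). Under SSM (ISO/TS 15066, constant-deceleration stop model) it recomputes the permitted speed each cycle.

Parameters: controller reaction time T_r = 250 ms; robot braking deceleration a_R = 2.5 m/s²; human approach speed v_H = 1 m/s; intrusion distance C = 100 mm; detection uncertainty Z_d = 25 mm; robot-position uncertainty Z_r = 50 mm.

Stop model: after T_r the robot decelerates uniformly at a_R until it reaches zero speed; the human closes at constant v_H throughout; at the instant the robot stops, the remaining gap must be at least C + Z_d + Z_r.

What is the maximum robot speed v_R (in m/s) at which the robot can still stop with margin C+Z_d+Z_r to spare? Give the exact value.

at the boundary: (1/5)·v² + (13/20)·v + (-57/40) = 0
  disc = (13/20)² − 4·(1/5)·(-57/40) = 25/16 ; √disc = 5/4
  v_R = (−(13/20) + 5/4) / (2·(1/5)) = 3/2 m/s
check:
T_s = v_R/a_R = (3/2)/(5/2) = 0.6000 s
reaction-phase robot travel = 1.5000·0.2500 = 0.3750 m
robot under decel: 1.5000²/(2·2.5000) = 0.4500 m
person approaches 1.0000·(0.2500+0.6000) = 0.8500 m
C+Z_d+Z_r = 0.1000+0.0250+0.0500 = 0.1750 m
sum ≈ 0.3750+0.4500+0.8500+0.1750 ≈ 1.8500 m = S ✓

v_R_max = 3/2 m/s = 1.5000 m/s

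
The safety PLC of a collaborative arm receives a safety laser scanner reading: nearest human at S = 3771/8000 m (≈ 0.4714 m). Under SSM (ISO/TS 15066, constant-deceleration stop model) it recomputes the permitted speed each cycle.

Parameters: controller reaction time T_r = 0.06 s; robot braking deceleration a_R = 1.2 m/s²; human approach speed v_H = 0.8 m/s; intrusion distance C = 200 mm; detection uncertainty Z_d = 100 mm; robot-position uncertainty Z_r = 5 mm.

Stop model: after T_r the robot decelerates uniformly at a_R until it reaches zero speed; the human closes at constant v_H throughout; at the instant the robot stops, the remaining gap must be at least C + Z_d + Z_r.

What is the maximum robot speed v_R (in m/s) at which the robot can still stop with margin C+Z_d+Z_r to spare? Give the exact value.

v_R_max = 3/20 m/s = 0.1500 m/s

at the boundary: (5/12)·v² + (109/150)·v + (-947/8000) = 0
  disc = (109/150)² − 4·(5/12)·(-947/8000) = 261121/360000 ; √disc = 511/600
  v_R = (−(109/150) + 511/600) / (2·(5/12)) = 3/20 m/s
check:
braking lasts T_s = (3/20)/(6/5) = 0.1250 s
reaction-phase robot travel = 0.1500·0.0600 = 0.0090 m
robot under decel: 0.1500²/(2·1.2000) = 0.0094 m
human over T_r+T_s: 0.8000·(0.0600+0.1250) = 0.1480 m
margins: 0.2000+0.1000+0.0050 = 0.3050 m
sum ≈ 0.0090+0.0094+0.1480+0.3050 ≈ 0.4714 m = S ✓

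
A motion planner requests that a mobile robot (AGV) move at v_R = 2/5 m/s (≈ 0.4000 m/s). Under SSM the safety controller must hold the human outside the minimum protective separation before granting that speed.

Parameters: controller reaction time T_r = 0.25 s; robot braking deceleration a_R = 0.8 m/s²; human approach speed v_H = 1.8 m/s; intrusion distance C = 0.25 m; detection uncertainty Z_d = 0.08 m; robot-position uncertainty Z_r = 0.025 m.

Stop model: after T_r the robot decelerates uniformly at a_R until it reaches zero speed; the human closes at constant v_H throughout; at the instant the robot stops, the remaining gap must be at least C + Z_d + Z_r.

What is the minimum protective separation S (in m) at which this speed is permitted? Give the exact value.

braking lasts T_s = (2/5)/(4/5) = 0.5000 s
robot in T_r: 0.4000·0.2500 = 0.1000 m
robot under decel: 0.4000²/(2·0.8000) = 0.1000 m
human closes 1.8000·0.7500 = 1.3500 m
margins: 0.2500+0.0800+0.0250 = 0.3550 m
S_min ≈ 0.1000+0.1000+1.3500+0.3550  ⇒  S_min = 381/200 m

S_min = 381/200 m = 1.9050 m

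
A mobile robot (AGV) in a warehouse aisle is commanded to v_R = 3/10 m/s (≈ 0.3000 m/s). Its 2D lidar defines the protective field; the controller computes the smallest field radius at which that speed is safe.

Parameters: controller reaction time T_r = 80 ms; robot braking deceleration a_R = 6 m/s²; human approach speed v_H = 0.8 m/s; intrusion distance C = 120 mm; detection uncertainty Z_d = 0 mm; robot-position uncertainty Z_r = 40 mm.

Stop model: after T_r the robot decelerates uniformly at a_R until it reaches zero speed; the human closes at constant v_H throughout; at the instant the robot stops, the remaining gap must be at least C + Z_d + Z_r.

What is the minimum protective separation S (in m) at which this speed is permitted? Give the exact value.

stop time T_s = (3/10)/6 = 0.0500 s
reaction-phase robot travel = 0.3000·0.0800 = 0.0240 m
robot covers 0.3000·0.0500 − ½·6.0000·0.0500² = 0.0075 m while stopping
human over T_r+T_s: 0.8000·(0.0800+0.0500) = 0.1040 m
residual clearance needed = 0.1200+0.0000+0.0400 = 0.1600 m
S_min ≈ 0.0240+0.0075+0.1040+0.1600  ⇒  S_min = 591/2000 m

S_min = 591/2000 m = 0.2955 m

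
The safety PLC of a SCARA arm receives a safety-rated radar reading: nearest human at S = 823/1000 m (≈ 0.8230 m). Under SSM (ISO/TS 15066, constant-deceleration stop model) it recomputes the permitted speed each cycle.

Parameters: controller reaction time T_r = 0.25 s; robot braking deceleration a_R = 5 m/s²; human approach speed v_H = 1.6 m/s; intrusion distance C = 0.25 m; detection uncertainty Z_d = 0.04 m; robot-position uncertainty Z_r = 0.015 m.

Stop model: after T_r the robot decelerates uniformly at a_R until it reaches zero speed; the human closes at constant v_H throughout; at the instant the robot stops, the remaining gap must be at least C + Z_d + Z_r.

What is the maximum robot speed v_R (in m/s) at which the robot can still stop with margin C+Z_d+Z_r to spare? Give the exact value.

collect terms ⇒ (1/10)·v_R² + (57/100)·v_R + (-59/500) = 0
  disc = (57/100)² − 4·(1/10)·(-59/500) = 3721/10000 ; √disc = 61/100
  v_R = (−(57/100) + 61/100) / (2·(1/10)) = 1/5 m/s
check:
stop time T_s = (1/5)/5 = 0.0400 s
reaction-phase robot travel = 0.2000·0.2500 = 0.0500 m
braking distance = 0.2000²/(2·5.0000) = 0.0040 m
human over T_r+T_s: 1.6000·(0.2500+0.0400) = 0.4640 m
C+Z_d+Z_r = 0.2500+0.0400+0.0150 = 0.3050 m
sum ≈ 0.0500+0.0040+0.4640+0.3050 ≈ 0.8230 m = S ✓

v_R_max = 1/5 m/s = 0.2000 m/s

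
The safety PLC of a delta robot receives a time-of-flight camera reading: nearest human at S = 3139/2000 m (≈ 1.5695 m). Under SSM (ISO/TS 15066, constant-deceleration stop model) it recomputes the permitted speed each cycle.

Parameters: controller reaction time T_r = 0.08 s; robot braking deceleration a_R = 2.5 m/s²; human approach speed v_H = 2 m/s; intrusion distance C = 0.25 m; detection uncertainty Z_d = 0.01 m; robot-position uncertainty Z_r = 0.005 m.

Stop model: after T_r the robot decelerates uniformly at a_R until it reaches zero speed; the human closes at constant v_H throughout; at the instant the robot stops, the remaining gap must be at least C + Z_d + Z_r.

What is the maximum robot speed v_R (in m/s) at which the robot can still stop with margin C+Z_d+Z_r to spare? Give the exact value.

at the boundary: (1/5)·v² + (22/25)·v + (-2289/2000) = 0
  disc = (22/25)² − 4·(1/5)·(-2289/2000) = 169/100 ; √disc = 13/10
  v_R = (−(22/25) + 13/10) / (2·(1/5)) = 21/20 m/s
check:
T_s = v_R/a_R = (21/20)/(5/2) = 0.4200 s
robot covers v_R·T_r = 1.0500·0.0800 = 0.0840 m before braking
braking distance = 1.0500²/(2·2.5000) = 0.2205 m
human closes 2.0000·0.5000 = 1.0000 m
C+Z_d+Z_r = 0.2500+0.0100+0.0050 = 0.2650 m
sum ≈ 0.0840+0.2205+1.0000+0.2650 ≈ 1.5695 m = S ✓

v_R_max = 21/20 m/s = 1.0500 m/s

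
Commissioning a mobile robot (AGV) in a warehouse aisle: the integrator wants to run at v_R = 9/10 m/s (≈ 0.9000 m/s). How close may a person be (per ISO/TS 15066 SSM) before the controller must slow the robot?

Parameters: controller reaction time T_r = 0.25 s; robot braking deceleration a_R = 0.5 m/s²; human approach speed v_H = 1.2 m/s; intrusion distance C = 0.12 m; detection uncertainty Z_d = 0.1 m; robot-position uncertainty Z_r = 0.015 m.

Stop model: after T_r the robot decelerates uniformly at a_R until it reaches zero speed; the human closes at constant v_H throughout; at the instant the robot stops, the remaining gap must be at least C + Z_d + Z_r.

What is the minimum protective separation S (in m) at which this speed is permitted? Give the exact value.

S_min = 373/100 m = 3.7300 m

T_s = v_R/a_R = (9/10)/(1/2) = 1.8000 s
robot covers v_R·T_r = 0.9000·0.2500 = 0.2250 m before braking
robot under decel: 0.9000²/(2·0.5000) = 0.8100 m
human over T_r+T_s: 1.2000·(0.2500+1.8000) = 2.4600 m
C+Z_d+Z_r = 0.1200+0.1000+0.0150 = 0.2350 m
S_min ≈ 0.2250+0.8100+2.4600+0.2350  ⇒  S_min = 373/100 m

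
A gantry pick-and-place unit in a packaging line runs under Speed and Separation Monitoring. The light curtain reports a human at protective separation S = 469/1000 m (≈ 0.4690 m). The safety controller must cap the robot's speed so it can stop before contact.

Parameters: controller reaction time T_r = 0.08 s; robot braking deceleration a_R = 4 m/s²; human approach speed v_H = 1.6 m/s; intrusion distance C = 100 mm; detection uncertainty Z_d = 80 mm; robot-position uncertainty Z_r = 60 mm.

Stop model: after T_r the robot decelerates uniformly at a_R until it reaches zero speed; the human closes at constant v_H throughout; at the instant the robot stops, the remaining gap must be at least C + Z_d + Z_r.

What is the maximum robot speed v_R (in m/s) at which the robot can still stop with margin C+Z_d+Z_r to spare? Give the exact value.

v_R_max = 1/5 m/s = 0.2000 m/s

quadratic (1/8)·v² + (12/25)·v + (-101/1000) = 0
  disc = (12/25)² − 4·(1/8)·(-101/1000) = 2809/10000 ; √disc = 53/100
  v_R = (−(12/25) + 53/100) / (2·(1/8)) = 1/5 m/s
check:
stop time T_s = (1/5)/4 = 0.0500 s
robot in T_r: 0.2000·0.0800 = 0.0160 m
braking distance = 0.2000²/(2·4.0000) = 0.0050 m
human closes 1.6000·0.1300 = 0.2080 m
residual clearance needed = 0.1000+0.0800+0.0600 = 0.2400 m
sum ≈ 0.0160+0.0050+0.2080+0.2400 ≈ 0.4690 m = S ✓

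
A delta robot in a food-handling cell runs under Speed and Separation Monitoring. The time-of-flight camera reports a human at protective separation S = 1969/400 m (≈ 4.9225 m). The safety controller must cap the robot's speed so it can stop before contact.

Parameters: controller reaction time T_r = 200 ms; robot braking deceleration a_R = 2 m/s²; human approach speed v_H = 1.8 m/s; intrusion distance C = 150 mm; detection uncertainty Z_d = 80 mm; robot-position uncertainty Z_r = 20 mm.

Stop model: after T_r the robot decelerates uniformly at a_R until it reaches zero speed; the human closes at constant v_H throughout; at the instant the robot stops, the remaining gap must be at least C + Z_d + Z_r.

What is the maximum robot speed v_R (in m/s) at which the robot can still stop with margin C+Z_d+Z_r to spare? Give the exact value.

v_R_max = 5/2 m/s = 2.5000 m/s

at the boundary: (1/4)·v² + (11/10)·v + (-69/16) = 0
  disc = (11/10)² − 4·(1/4)·(-69/16) = 2209/400 ; √disc = 47/20
  v_R = (−(11/10) + 47/20) / (2·(1/4)) = 5/2 m/s
check:
T_s = v_R/a_R = (5/2)/2 = 1.2500 s
reaction-phase robot travel = 2.5000·0.2000 = 0.5000 m
robot covers 2.5000·1.2500 − ½·2.0000·1.2500² = 1.5625 m while stopping
human over T_r+T_s: 1.8000·(0.2000+1.2500) = 2.6100 m
C+Z_d+Z_r = 0.1500+0.0800+0.0200 = 0.2500 m
sum ≈ 0.5000+1.5625+2.6100+0.2500 ≈ 4.9225 m = S ✓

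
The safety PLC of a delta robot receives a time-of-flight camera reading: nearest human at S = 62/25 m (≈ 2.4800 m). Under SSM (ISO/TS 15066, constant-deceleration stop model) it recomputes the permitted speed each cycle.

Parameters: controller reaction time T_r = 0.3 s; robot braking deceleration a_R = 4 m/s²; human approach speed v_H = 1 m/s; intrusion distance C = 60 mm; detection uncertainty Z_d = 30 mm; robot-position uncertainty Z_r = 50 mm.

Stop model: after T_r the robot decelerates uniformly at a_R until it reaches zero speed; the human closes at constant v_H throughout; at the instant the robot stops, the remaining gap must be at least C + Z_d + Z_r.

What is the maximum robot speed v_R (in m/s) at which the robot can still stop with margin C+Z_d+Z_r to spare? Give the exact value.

quadratic (1/8)·v² + (11/20)·v + (-51/25) = 0
  disc = (11/20)² − 4·(1/8)·(-51/25) = 529/400 ; √disc = 23/20
  v_R = (−(11/20) + 23/20) / (2·(1/8)) = 12/5 m/s
check:
stop time T_s = (12/5)/4 = 0.6000 s
reaction-phase robot travel = 2.4000·0.3000 = 0.7200 m
braking distance = 2.4000²/(2·4.0000) = 0.7200 m
person approaches 1.0000·(0.3000+0.6000) = 0.9000 m
C+Z_d+Z_r = 0.0600+0.0300+0.0500 = 0.1400 m
sum ≈ 0.7200+0.7200+0.9000+0.1400 ≈ 2.4800 m = S ✓

v_R_max = 12/5 m/s = 2.4000 m/s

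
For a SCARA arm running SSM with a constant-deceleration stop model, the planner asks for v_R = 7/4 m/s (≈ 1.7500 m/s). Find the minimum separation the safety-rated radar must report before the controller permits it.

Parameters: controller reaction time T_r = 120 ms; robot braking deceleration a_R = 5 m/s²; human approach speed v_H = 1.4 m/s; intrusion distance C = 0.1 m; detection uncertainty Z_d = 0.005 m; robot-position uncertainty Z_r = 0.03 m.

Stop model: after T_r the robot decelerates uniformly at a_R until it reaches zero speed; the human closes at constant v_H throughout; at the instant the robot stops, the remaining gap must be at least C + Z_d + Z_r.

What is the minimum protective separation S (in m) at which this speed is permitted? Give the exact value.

braking lasts T_s = (7/4)/5 = 0.3500 s
robot in T_r: 1.7500·0.1200 = 0.2100 m
robot under decel: 1.7500²/(2·5.0000) = 0.3063 m
person approaches 1.4000·(0.1200+0.3500) = 0.6580 m
margins: 0.1000+0.0050+0.0300 = 0.1350 m
S_min ≈ 0.2100+0.3063+0.6580+0.1350  ⇒  S_min = 5237/4000 m

S_min = 5237/4000 m = 1.3093 m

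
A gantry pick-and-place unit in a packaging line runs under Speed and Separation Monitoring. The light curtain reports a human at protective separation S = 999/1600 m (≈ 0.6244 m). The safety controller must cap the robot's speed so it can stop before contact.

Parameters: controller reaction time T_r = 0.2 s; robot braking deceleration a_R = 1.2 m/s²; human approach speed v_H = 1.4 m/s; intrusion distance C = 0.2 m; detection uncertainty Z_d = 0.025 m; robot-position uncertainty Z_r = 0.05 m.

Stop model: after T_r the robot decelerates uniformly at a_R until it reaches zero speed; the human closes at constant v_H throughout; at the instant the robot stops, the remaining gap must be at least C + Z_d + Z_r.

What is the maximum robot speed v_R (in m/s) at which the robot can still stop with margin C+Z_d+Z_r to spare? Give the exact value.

collect terms ⇒ (5/12)·v_R² + (41/30)·v_R + (-111/1600) = 0
  disc = (41/30)² − 4·(5/12)·(-111/1600) = 28561/14400 ; √disc = 169/120
  v_R = (−(41/30) + 169/120) / (2·(5/12)) = 1/20 m/s
check:
braking lasts T_s = (1/20)/(6/5) = 0.0417 s
robot covers v_R·T_r = 0.0500·0.2000 = 0.0100 m before braking
braking distance = 0.0500²/(2·1.2000) = 0.0010 m
person approaches 1.4000·(0.2000+0.0417) = 0.3383 m
C+Z_d+Z_r = 0.2000+0.0250+0.0500 = 0.2750 m
sum ≈ 0.0100+0.0010+0.3383+0.2750 ≈ 0.6244 m = S ✓

v_R_max = 1/20 m/s = 0.0500 m/s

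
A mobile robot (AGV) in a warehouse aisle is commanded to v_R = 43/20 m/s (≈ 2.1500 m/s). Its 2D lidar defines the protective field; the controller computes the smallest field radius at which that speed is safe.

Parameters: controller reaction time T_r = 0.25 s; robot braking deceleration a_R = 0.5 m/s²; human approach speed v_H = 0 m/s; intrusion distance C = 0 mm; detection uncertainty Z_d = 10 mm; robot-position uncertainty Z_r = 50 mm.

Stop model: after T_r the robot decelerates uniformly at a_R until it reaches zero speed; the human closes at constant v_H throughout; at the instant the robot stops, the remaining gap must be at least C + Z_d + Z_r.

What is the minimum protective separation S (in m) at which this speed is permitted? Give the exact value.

S_min = 261/50 m = 5.2200 m

braking lasts T_s = (43/20)/(1/2) = 4.3000 s
robot in T_r: 2.1500·0.2500 = 0.5375 m
braking distance = 2.1500²/(2·0.5000) = 4.6225 m
person approaches 0.0000·(0.2500+4.3000) = 0.0000 m
C+Z_d+Z_r = 0.0000+0.0100+0.0500 = 0.0600 m
S_min ≈ 0.5375+4.6225+0.0000+0.0600  ⇒  S_min = 261/50 m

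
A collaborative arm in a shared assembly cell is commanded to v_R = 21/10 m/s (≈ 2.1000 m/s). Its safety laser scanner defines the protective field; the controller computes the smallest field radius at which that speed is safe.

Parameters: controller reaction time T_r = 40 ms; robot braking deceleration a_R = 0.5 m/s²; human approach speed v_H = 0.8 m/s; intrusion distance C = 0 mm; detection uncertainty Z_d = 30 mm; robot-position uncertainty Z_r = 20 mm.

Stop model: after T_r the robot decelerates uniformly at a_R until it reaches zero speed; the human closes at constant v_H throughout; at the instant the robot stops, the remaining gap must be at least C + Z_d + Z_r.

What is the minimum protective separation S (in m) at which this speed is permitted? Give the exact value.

T_s = v_R/a_R = (21/10)/(1/2) = 4.2000 s
reaction-phase robot travel = 2.1000·0.0400 = 0.0840 m
robot covers 2.1000·4.2000 − ½·0.5000·4.2000² = 4.4100 m while stopping
person approaches 0.8000·(0.0400+4.2000) = 3.3920 m
margins: 0.0000+0.0300+0.0200 = 0.0500 m
S_min ≈ 0.0840+4.4100+3.3920+0.0500  ⇒  S_min = 992/125 m

S_min = 992/125 m = 7.9360 m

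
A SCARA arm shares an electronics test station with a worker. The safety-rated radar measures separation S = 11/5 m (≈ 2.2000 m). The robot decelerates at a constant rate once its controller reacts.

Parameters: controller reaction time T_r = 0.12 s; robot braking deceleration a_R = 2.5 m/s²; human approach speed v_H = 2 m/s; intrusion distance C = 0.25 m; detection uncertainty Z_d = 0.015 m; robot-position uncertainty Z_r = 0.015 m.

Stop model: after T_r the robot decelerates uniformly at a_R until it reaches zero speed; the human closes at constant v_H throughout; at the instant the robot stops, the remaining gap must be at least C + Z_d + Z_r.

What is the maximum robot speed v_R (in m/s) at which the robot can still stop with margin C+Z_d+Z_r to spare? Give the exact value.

v_R_max = 7/5 m/s = 1.4000 m/s

quadratic (1/5)·v² + (23/25)·v + (-42/25) = 0
  disc = (23/25)² − 4·(1/5)·(-42/25) = 1369/625 ; √disc = 37/25
  v_R = (−(23/25) + 37/25) / (2·(1/5)) = 7/5 m/s
check:
stop time T_s = (7/5)/(5/2) = 0.5600 s
robot in T_r: 1.4000·0.1200 = 0.1680 m
robot under decel: 1.4000²/(2·2.5000) = 0.3920 m
person approaches 2.0000·(0.1200+0.5600) = 1.3600 m
residual clearance needed = 0.2500+0.0150+0.0150 = 0.2800 m
sum ≈ 0.1680+0.3920+1.3600+0.2800 ≈ 2.2000 m = S ✓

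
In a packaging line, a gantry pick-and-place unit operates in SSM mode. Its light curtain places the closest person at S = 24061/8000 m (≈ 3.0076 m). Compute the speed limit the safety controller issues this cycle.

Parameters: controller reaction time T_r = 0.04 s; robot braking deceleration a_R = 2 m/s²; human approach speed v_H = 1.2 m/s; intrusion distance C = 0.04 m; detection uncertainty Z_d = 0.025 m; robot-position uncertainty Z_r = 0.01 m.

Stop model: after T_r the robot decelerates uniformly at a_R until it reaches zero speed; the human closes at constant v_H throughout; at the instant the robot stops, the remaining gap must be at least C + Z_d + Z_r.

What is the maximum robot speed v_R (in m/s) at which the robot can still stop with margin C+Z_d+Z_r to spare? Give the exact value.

v_R_max = 47/20 m/s = 2.3500 m/s

at the boundary: (1/4)·v² + (16/25)·v + (-23077/8000) = 0
  disc = (16/25)² − 4·(1/4)·(-23077/8000) = 131769/40000 ; √disc = 363/200
  v_R = (−(16/25) + 363/200) / (2·(1/4)) = 47/20 m/s
check:
T_s = v_R/a_R = (47/20)/2 = 1.1750 s
robot covers v_R·T_r = 2.3500·0.0400 = 0.0940 m before braking
braking distance = 2.3500²/(2·2.0000) = 1.3806 m
human closes 1.2000·1.2150 = 1.4580 m
margins: 0.0400+0.0250+0.0100 = 0.0750 m
sum ≈ 0.0940+1.3806+1.4580+0.0750 ≈ 3.0076 m = S ✓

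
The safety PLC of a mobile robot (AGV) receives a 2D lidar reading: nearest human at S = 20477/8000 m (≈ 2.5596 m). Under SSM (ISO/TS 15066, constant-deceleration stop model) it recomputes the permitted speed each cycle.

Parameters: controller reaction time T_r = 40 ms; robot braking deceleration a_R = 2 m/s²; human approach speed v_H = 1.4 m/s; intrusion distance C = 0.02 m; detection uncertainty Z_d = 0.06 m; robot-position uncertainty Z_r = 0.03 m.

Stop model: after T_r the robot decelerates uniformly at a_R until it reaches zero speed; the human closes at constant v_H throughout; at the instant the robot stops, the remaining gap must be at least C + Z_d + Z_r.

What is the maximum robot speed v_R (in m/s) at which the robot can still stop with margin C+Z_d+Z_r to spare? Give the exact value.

v_R_max = 39/20 m/s = 1.9500 m/s

quadratic (1/4)·v² + (37/50)·v + (-19149/8000) = 0
  disc = (37/50)² − 4·(1/4)·(-19149/8000) = 117649/40000 ; √disc = 343/200
  v_R = (−(37/50) + 343/200) / (2·(1/4)) = 39/20 m/s
check:
stop time T_s = (39/20)/2 = 0.9750 s
robot covers v_R·T_r = 1.9500·0.0400 = 0.0780 m before braking
robot under decel: 1.9500²/(2·2.0000) = 0.9506 m
human closes 1.4000·1.0150 = 1.4210 m
residual clearance needed = 0.0200+0.0600+0.0300 = 0.1100 m
sum ≈ 0.0780+0.9506+1.4210+0.1100 ≈ 2.5596 m = S ✓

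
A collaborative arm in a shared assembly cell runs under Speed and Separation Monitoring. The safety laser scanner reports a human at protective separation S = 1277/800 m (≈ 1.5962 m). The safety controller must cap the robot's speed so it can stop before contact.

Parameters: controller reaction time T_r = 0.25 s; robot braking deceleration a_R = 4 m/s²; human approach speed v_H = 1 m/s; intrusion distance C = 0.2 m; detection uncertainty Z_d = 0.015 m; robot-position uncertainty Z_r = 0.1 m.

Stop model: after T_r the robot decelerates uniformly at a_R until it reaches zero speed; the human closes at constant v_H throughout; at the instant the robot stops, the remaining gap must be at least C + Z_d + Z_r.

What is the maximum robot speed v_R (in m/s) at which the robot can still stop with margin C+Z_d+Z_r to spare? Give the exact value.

quadratic (1/8)·v² + (1/2)·v + (-33/32) = 0
  disc = (1/2)² − 4·(1/8)·(-33/32) = 49/64 ; √disc = 7/8
  v_R = (−(1/2) + 7/8) / (2·(1/8)) = 3/2 m/s
check:
T_s = v_R/a_R = (3/2)/4 = 0.3750 s
reaction-phase robot travel = 1.5000·0.2500 = 0.3750 m
robot under decel: 1.5000²/(2·4.0000) = 0.2812 m
human over T_r+T_s: 1.0000·(0.2500+0.3750) = 0.6250 m
margins: 0.2000+0.0150+0.1000 = 0.3150 m
sum ≈ 0.3750+0.2812+0.6250+0.3150 ≈ 1.5962 m = S ✓

v_R_max = 3/2 m/s = 1.5000 m/s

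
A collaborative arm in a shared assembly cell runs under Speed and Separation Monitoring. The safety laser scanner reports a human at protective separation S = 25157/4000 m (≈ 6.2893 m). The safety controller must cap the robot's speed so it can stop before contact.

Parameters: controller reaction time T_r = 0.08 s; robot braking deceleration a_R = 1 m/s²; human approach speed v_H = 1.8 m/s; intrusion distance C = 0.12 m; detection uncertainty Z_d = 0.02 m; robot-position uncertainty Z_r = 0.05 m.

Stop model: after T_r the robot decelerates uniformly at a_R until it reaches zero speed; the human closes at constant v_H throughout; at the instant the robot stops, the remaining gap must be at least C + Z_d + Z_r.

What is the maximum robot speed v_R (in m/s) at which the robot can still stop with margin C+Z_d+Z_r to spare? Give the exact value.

quadratic (1/2)·v² + (47/25)·v + (-23821/4000) = 0
  disc = (47/25)² − 4·(1/2)·(-23821/4000) = 154449/10000 ; √disc = 393/100
  v_R = (−(47/25) + 393/100) / (2·(1/2)) = 41/20 m/s
check:
T_s = v_R/a_R = (41/20)/1 = 2.0500 s
robot in T_r: 2.0500·0.0800 = 0.1640 m
robot covers 2.0500·2.0500 − ½·1.0000·2.0500² = 2.1012 m while stopping
person approaches 1.8000·(0.0800+2.0500) = 3.8340 m
C+Z_d+Z_r = 0.1200+0.0200+0.0500 = 0.1900 m
sum ≈ 0.1640+2.1012+3.8340+0.1900 ≈ 6.2893 m = S ✓

v_R_max = 41/20 m/s = 2.0500 m/s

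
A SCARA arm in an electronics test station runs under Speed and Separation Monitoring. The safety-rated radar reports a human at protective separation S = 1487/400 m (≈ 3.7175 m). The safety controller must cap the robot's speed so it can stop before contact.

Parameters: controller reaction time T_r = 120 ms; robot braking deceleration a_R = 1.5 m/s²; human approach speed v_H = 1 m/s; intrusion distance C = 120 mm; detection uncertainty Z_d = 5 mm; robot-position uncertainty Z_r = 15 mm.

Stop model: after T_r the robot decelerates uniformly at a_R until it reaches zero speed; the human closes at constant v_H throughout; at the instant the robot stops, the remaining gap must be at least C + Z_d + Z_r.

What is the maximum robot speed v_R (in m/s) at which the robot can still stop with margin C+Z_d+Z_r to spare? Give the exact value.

collect terms ⇒ (1/3)·v_R² + (59/75)·v_R + (-1383/400) = 0
  disc = (59/75)² − 4·(1/3)·(-1383/400) = 117649/22500 ; √disc = 343/150
  v_R = (−(59/75) + 343/150) / (2·(1/3)) = 9/4 m/s
check:
stop time T_s = (9/4)/(3/2) = 1.5000 s
reaction-phase robot travel = 2.2500·0.1200 = 0.2700 m
braking distance = 2.2500²/(2·1.5000) = 1.6875 m
human closes 1.0000·1.6200 = 1.6200 m
C+Z_d+Z_r = 0.1200+0.0050+0.0150 = 0.1400 m
sum ≈ 0.2700+1.6875+1.6200+0.1400 ≈ 3.7175 m = S ✓

v_R_max = 9/4 m/s = 2.2500 m/s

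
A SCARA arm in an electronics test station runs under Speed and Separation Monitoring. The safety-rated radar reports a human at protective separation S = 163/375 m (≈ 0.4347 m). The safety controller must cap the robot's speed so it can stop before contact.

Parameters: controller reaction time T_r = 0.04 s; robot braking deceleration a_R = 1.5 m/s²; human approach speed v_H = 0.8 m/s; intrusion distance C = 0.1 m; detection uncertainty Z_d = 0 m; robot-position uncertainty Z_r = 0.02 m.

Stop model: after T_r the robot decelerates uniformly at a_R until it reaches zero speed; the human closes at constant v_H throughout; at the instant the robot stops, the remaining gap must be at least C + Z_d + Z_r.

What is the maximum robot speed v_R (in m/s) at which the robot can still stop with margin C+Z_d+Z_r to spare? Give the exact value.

v_R_max = 2/5 m/s = 0.4000 m/s

at the boundary: (1/3)·v² + (43/75)·v + (-106/375) = 0
  disc = (43/75)² − 4·(1/3)·(-106/375) = 441/625 ; √disc = 21/25
  v_R = (−(43/75) + 21/25) / (2·(1/3)) = 2/5 m/s
check:
braking lasts T_s = (2/5)/(3/2) = 0.2667 s
reaction-phase robot travel = 0.4000·0.0400 = 0.0160 m
braking distance = 0.4000²/(2·1.5000) = 0.0533 m
human closes 0.8000·0.3067 = 0.2453 m
margins: 0.1000+0.0000+0.0200 = 0.1200 m
sum ≈ 0.0160+0.0533+0.2453+0.1200 ≈ 0.4347 m = S ✓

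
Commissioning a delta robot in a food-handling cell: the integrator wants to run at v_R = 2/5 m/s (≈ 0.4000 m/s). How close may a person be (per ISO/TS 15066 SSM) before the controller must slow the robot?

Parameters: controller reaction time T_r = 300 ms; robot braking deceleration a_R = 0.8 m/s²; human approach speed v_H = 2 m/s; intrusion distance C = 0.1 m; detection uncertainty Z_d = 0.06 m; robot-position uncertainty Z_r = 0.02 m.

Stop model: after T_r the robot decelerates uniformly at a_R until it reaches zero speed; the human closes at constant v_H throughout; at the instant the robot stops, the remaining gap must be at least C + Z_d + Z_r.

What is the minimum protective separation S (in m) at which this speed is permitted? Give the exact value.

T_s = v_R/a_R = (2/5)/(4/5) = 0.5000 s
robot covers v_R·T_r = 0.4000·0.3000 = 0.1200 m before braking
robot under decel: 0.4000²/(2·0.8000) = 0.1000 m
human closes 2.0000·0.8000 = 1.6000 m
margins: 0.1000+0.0600+0.0200 = 0.1800 m
S_min ≈ 0.1200+0.1000+1.6000+0.1800  ⇒  S_min = 2 m

S_min = 2 m = 2.0000 m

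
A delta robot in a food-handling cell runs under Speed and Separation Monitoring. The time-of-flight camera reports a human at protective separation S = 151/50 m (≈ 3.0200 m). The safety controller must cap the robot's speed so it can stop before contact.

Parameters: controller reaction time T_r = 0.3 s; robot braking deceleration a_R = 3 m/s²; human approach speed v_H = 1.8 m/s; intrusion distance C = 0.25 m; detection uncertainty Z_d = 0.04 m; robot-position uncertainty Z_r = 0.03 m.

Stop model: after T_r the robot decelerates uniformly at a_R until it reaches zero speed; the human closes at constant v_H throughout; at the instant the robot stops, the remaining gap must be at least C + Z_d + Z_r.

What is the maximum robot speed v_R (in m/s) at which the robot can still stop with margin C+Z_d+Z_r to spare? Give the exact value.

collect terms ⇒ (1/6)·v_R² + (9/10)·v_R + (-54/25) = 0
  disc = (9/10)² − 4·(1/6)·(-54/25) = 9/4 ; √disc = 3/2
  v_R = (−(9/10) + 3/2) / (2·(1/6)) = 9/5 m/s
check:
stop time T_s = (9/5)/3 = 0.6000 s
reaction-phase robot travel = 1.8000·0.3000 = 0.5400 m
robot covers 1.8000·0.6000 − ½·3.0000·0.6000² = 0.5400 m while stopping
human closes 1.8000·0.9000 = 1.6200 m
residual clearance needed = 0.2500+0.0400+0.0300 = 0.3200 m
sum ≈ 0.5400+0.5400+1.6200+0.3200 ≈ 3.0200 m = S ✓

v_R_max = 9/5 m/s = 1.8000 m/s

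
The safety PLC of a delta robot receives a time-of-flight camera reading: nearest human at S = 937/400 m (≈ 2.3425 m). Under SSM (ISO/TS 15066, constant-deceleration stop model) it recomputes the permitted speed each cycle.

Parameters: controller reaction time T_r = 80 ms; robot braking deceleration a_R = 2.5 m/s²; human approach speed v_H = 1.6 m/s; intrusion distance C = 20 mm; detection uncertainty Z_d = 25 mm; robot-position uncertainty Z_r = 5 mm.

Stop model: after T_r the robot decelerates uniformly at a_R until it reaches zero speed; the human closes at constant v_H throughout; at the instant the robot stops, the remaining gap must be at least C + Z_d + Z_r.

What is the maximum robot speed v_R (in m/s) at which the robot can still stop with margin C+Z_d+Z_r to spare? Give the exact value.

v_R_max = 39/20 m/s = 1.9500 m/s

quadratic (1/5)·v² + (18/25)·v + (-4329/2000) = 0
  disc = (18/25)² − 4·(1/5)·(-4329/2000) = 9/4 ; √disc = 3/2
  v_R = (−(18/25) + 3/2) / (2·(1/5)) = 39/20 m/s
check:
stop time T_s = (39/20)/(5/2) = 0.7800 s
robot covers v_R·T_r = 1.9500·0.0800 = 0.1560 m before braking
robot covers 1.9500·0.7800 − ½·2.5000·0.7800² = 0.7605 m while stopping
human over T_r+T_s: 1.6000·(0.0800+0.7800) = 1.3760 m
residual clearance needed = 0.0200+0.0250+0.0050 = 0.0500 m
sum ≈ 0.1560+0.7605+1.3760+0.0500 ≈ 2.3425 m = S ✓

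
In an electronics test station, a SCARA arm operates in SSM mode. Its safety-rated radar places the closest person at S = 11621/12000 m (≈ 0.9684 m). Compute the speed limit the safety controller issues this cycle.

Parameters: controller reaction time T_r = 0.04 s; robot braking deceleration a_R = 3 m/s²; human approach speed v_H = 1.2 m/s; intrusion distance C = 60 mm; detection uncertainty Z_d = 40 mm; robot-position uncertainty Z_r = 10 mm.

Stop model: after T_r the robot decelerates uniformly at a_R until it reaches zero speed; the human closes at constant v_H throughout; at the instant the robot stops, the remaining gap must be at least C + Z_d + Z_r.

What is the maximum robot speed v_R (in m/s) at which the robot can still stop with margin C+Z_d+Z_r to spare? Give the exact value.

at the boundary: (1/6)·v² + (11/25)·v + (-389/480) = 0
  disc = (11/25)² − 4·(1/6)·(-389/480) = 66049/90000 ; √disc = 257/300
  v_R = (−(11/25) + 257/300) / (2·(1/6)) = 5/4 m/s
check:
stop time T_s = (5/4)/3 = 0.4167 s
robot in T_r: 1.2500·0.0400 = 0.0500 m
robot under decel: 1.2500²/(2·3.0000) = 0.2604 m
human closes 1.2000·0.4567 = 0.5480 m
margins: 0.0600+0.0400+0.0100 = 0.1100 m
sum ≈ 0.0500+0.2604+0.5480+0.1100 ≈ 0.9684 m = S ✓

v_R_max = 5/4 m/s = 1.2500 m/s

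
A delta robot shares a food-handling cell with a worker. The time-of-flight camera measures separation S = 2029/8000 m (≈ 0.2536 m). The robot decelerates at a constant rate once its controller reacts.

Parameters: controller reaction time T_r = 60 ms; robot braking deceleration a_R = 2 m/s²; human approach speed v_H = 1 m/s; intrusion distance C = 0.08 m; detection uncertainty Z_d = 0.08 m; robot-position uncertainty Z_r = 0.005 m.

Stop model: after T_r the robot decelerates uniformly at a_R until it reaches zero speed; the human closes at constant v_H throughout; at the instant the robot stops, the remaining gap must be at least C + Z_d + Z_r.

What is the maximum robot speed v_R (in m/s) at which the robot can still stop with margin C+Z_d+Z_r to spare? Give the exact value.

at the boundary: (1/4)·v² + (14/25)·v + (-229/8000) = 0
  disc = (14/25)² − 4·(1/4)·(-229/8000) = 13689/40000 ; √disc = 117/200
  v_R = (−(14/25) + 117/200) / (2·(1/4)) = 1/20 m/s
check:
stop time T_s = (1/20)/2 = 0.0250 s
robot in T_r: 0.0500·0.0600 = 0.0030 m
braking distance = 0.0500²/(2·2.0000) = 0.0006 m
person approaches 1.0000·(0.0600+0.0250) = 0.0850 m
residual clearance needed = 0.0800+0.0800+0.0050 = 0.1650 m
sum ≈ 0.0030+0.0006+0.0850+0.1650 ≈ 0.2536 m = S ✓

v_R_max = 1/20 m/s = 0.0500 m/s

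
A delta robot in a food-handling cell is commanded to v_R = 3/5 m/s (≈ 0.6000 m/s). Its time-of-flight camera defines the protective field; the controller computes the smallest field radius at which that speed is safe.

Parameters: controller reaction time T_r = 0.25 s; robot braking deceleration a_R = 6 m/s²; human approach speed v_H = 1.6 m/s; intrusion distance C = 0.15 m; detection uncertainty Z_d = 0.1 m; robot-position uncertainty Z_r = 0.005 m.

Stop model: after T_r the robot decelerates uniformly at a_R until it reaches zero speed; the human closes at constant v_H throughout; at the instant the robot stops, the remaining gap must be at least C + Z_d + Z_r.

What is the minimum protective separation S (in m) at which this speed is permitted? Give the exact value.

S_min = 199/200 m = 0.9950 m

T_s = v_R/a_R = (3/5)/6 = 0.1000 s
robot in T_r: 0.6000·0.2500 = 0.1500 m
robot under decel: 0.6000²/(2·6.0000) = 0.0300 m
human closes 1.6000·0.3500 = 0.5600 m
margins: 0.1500+0.1000+0.0050 = 0.2550 m
S_min ≈ 0.1500+0.0300+0.5600+0.2550  ⇒  S_min = 199/200 m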